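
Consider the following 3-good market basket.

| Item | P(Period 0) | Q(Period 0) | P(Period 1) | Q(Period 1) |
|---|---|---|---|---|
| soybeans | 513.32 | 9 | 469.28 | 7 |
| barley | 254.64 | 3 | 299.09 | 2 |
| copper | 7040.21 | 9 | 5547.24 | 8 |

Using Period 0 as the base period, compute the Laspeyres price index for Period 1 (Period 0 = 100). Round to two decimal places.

Laspeyres price index uses base-period quantities as weights.
ΣP(Period 1)·Q(Period 0) = 469.28×9 + 299.09×3 + 5547.24×9 = 4223.52 + 897.27 + 49925.16 = 55045.95
ΣP(Period 0)·Q(Period 0) = 513.32×9 + 254.64×3 + 7040.21×9 = 4619.88 + 763.92 + 63361.89 = 68745.69
Index = 55045.95 / 68745.69 × 100 = 80.0719

80.07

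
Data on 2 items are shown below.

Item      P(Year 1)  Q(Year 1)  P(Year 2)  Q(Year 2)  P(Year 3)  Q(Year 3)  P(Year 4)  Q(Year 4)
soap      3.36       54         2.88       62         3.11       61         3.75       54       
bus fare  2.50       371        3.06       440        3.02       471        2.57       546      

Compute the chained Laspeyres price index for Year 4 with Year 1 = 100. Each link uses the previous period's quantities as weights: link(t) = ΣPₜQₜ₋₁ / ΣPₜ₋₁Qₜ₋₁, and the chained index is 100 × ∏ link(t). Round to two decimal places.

Link Year 1→Year 2:
ΣP(Year 2)Q(Year 1) = 2.88×54 + 3.06×371 = 155.52 + 1135.26 = 1290.78
ΣP(Year 1)Q(Year 1) = 3.36×54 + 2.50×371 = 181.44 + 927.5 = 1108.94
link = 1290.78/1108.94 = 1.163976
Link Year 2→Year 3:
ΣP(Year 3)Q(Year 2) = 3.11×62 + 3.02×440 = 192.82 + 1328.8 = 1521.62
ΣP(Year 2)Q(Year 2) = 2.88×62 + 3.06×440 = 178.56 + 1346.4 = 1524.96
link = 1521.62/1524.96 = 0.997810
Link Year 3→Year 4:
ΣP(Year 4)Q(Year 3) = 3.75×61 + 2.57×471 = 228.75 + 1210.47 = 1439.22
ΣP(Year 3)Q(Year 3) = 3.11×61 + 3.02×471 = 189.71 + 1422.42 = 1612.13
link = 1439.22/1612.13 = 0.892744
Chained index = 100 × 1.163976 × 0.997810 × 0.892744 = 103.6857

103.69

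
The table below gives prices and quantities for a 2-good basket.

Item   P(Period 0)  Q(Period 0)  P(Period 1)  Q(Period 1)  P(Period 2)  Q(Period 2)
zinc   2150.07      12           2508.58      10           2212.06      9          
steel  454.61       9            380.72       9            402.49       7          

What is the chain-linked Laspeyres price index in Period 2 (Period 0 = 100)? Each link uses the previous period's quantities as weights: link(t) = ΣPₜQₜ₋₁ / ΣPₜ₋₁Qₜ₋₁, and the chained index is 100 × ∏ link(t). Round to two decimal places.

Link Period 0→Period 1:
ΣP(Period 1)Q(Period 0) = 2508.58×12 + 380.72×9 = 30102.96 + 3426.48 = 33529.44
ΣP(Period 0)Q(Period 0) = 2150.07×12 + 454.61×9 = 25800.84 + 4091.49 = 29892.33
link = 33529.44/29892.33 = 1.121674
Link Period 1→Period 2:
ΣP(Period 2)Q(Period 1) = 2212.06×10 + 402.49×9 = 22120.6 + 3622.41 = 25743.01
ΣP(Period 1)Q(Period 1) = 2508.58×10 + 380.72×9 = 25085.8 + 3426.48 = 28512.28
link = 25743.01/28512.28 = 0.902874
Chained index = 100 × 1.121674 × 0.902874 = 101.2731

101.27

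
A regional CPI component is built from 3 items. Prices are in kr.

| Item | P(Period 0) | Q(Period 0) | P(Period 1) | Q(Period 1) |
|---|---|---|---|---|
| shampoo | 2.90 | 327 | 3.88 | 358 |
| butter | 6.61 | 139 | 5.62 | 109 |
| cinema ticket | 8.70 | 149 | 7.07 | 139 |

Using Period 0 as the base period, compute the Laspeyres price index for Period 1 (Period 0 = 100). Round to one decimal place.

98.1

Laspeyres price index uses base-period quantities as weights.
ΣP(Period 1)·Q(Period 0) = 3.88×327 + 5.62×139 + 7.07×149 = 1268.76 + 781.18 + 1053.43 = 3103.37
ΣP(Period 0)·Q(Period 0) = 2.90×327 + 6.61×139 + 8.70×149 = 948.3 + 918.79 + 1296.3 = 3163.39
Index = 3103.37 / 3163.39 × 100 = 98.1027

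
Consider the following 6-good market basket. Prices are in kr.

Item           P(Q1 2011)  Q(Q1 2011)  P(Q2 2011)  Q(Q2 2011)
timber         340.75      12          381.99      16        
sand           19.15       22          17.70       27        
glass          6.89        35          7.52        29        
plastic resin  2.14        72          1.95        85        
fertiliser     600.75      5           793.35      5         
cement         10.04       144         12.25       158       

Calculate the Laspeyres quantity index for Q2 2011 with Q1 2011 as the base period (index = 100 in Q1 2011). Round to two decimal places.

Laspeyres quantity index uses base-period prices as weights.
ΣP(Q1 2011)·Q(Q2 2011) = 340.75×16 + 19.15×27 + 6.89×29 + 2.14×85 + 600.75×5 + 10.04×158 = 5452 + 517.05 + 199.81 + 181.9 + 3003.75 + 1586.32 = 10940.83
ΣP(Q1 2011)·Q(Q1 2011) = 340.75×12 + 19.15×22 + 6.89×35 + 2.14×72 + 600.75×5 + 10.04×144 = 4089 + 421.3 + 241.15 + 154.08 + 3003.75 + 1445.76 = 9355.04
Index = 10940.83 / 9355.04 × 100 = 116.9512

116.95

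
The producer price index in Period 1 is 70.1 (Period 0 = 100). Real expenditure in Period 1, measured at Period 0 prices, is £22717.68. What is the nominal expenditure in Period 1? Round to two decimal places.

15925.09

Nominal = Real × (Index/100) = 22717.68 × (70.1/100)
        = 22717.68 × 0.701 = 15925.0937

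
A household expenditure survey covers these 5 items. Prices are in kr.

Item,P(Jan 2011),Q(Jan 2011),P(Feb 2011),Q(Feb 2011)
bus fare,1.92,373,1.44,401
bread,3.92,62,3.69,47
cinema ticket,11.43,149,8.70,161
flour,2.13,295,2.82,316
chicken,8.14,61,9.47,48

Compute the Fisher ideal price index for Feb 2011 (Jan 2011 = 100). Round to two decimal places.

Laspeyres component (base-period weights):
ΣP(Feb 2011)Q(Jan 2011) = 1.44×373 + 3.69×62 + 8.70×149 + 2.82×295 + 9.47×61 = 537.12 + 228.78 + 1296.3 + 831.9 + 577.67 = 3471.77
ΣP(Jan 2011)Q(Jan 2011) = 1.92×373 + 3.92×62 + 11.43×149 + 2.13×295 + 8.14×61 = 716.16 + 243.04 + 1703.07 + 628.35 + 496.54 = 3787.16
L = 3471.77 / 3787.16 × 100 = 91.6721
Paasche component (current-period weights):
ΣP(Feb 2011)Q(Feb 2011) = 1.44×401 + 3.69×47 + 8.70×161 + 2.82×316 + 9.47×48 = 577.44 + 173.43 + 1400.7 + 891.12 + 454.56 = 3497.25
ΣP(Jan 2011)Q(Feb 2011) = 1.92×401 + 3.92×47 + 11.43×161 + 2.13×316 + 8.14×48 = 769.92 + 184.24 + 1840.23 + 673.08 + 390.72 = 3858.19
P = 3497.25 / 3858.19 × 100 = 90.6448
Fisher = √(L × P) = √(91.6721 × 90.6448) = 91.1570

91.16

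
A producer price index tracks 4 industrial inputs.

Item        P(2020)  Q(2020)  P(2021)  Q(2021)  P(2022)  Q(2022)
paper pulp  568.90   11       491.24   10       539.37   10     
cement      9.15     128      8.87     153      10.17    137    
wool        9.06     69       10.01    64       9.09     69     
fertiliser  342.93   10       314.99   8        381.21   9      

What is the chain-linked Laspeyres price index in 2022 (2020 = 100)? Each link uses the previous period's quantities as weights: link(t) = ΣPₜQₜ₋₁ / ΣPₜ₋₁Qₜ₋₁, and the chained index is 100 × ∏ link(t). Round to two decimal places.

Link 2020→2021:
ΣP(2021)Q(2020) = 491.24×11 + 8.87×128 + 10.01×69 + 314.99×10 = 5403.64 + 1135.36 + 690.69 + 3149.9 = 10379.59
ΣP(2020)Q(2020) = 568.90×11 + 9.15×128 + 9.06×69 + 342.93×10 = 6257.9 + 1171.2 + 625.14 + 3429.3 = 11483.54
link = 10379.59/11483.54 = 0.903867
Link 2021→2022:
ΣP(2022)Q(2021) = 539.37×10 + 10.17×153 + 9.09×64 + 381.21×8 = 5393.7 + 1556.01 + 581.76 + 3049.68 = 10581.15
ΣP(2021)Q(2021) = 491.24×10 + 8.87×153 + 10.01×64 + 314.99×8 = 4912.4 + 1357.11 + 640.64 + 2519.92 = 9430.07
link = 10581.15/9430.07 = 1.122065
Chained index = 100 × 0.903867 × 1.122065 = 101.4197

101.42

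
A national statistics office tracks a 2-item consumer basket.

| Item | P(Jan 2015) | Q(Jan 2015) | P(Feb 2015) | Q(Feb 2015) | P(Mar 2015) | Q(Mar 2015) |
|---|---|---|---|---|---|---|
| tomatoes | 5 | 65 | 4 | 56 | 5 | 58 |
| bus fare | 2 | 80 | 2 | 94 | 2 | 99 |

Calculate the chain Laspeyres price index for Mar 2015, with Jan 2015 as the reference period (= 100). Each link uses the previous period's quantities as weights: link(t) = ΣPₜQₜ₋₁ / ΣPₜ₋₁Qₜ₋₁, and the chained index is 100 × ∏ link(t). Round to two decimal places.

98.37

Link Jan 2015→Feb 2015:
ΣP(Feb 2015)Q(Jan 2015) = 4×65 + 2×80 = 260 + 160 = 420
ΣP(Jan 2015)Q(Jan 2015) = 5×65 + 2×80 = 325 + 160 = 485
link = 420/485 = 0.865979
Link Feb 2015→Mar 2015:
ΣP(Mar 2015)Q(Feb 2015) = 5×56 + 2×94 = 280 + 188 = 468
ΣP(Feb 2015)Q(Feb 2015) = 4×56 + 2×94 = 224 + 188 = 412
link = 468/412 = 1.135922
Chained index = 100 × 0.865979 × 1.135922 = 98.3685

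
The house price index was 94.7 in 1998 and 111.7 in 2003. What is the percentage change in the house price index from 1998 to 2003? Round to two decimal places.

17.95%

Change = (111.7 − 94.7) / 94.7 × 100
       = 17.0 / 94.7 × 100 = 17.9514%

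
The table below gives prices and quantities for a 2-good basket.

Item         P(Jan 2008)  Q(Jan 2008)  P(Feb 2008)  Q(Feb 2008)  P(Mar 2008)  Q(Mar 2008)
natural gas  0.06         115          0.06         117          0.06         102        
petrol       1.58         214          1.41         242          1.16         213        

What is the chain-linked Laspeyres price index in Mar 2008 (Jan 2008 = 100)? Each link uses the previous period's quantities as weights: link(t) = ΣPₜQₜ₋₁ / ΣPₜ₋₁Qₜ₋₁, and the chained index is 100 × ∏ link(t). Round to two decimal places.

73.91

Link Jan 2008→Feb 2008:
ΣP(Feb 2008)Q(Jan 2008) = 0.06×115 + 1.41×214 = 6.9 + 301.74 = 308.64
ΣP(Jan 2008)Q(Jan 2008) = 0.06×115 + 1.58×214 = 6.9 + 338.12 = 345.02
link = 308.64/345.02 = 0.894557
Link Feb 2008→Mar 2008:
ΣP(Mar 2008)Q(Feb 2008) = 0.06×117 + 1.16×242 = 7.02 + 280.72 = 287.74
ΣP(Feb 2008)Q(Feb 2008) = 0.06×117 + 1.41×242 = 7.02 + 341.22 = 348.24
link = 287.74/348.24 = 0.826269
Chained index = 100 × 0.894557 × 0.826269 = 73.9145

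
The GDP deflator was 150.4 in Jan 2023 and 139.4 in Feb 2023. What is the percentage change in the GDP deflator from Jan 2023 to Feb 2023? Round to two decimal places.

Change = (139.4 − 150.4) / 150.4 × 100
       = -11.0 / 150.4 × 100 = -7.3138%

-7.31%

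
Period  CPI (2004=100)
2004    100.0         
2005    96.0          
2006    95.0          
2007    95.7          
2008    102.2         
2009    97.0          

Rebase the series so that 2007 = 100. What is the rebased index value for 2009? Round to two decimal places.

Rebased(2009) = 97.0 / 95.7 × 100 = 101.3584

101.36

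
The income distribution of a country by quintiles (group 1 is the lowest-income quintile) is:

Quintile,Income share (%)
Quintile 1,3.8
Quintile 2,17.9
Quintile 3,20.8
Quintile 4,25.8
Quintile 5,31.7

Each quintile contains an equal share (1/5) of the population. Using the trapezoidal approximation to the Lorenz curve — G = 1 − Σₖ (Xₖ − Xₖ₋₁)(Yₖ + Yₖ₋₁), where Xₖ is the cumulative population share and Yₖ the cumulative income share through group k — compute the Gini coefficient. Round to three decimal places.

0.255

Cumulative income shares Yₖ: 0.0380, 0.2170, 0.4250, 0.6830, 1.0000
Σ (Xₖ−Xₖ₋₁)(Yₖ+Yₖ₋₁) = (1/5)(0.0380+0.0000) + (1/5)(0.2170+0.0380) + (1/5)(0.4250+0.2170) + (1/5)(0.6830+0.4250) + (1/5)(1.0000+0.6830)
  = 0.0076 + 0.0510 + 0.1284 + 0.2216 + 0.3366 = 0.7452
G = 1 − 0.7452 = 0.2548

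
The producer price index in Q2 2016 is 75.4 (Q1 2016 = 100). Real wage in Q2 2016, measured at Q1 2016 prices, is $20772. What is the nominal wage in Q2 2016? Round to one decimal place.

15662.1

Nominal = Real × (Index/100) = 20772 × (75.4/100)
        = 20772 × 0.754 = 15662.0880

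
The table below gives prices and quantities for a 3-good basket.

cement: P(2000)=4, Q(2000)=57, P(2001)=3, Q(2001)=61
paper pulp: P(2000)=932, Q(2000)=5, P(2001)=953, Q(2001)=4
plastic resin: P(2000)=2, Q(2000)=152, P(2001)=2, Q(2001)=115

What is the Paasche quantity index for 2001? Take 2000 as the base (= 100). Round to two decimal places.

80.63

Paasche quantity index uses current-period prices as weights.
ΣP(2001)·Q(2001) = 3×61 + 953×4 + 2×115 = 183 + 3812 + 230 = 4225
ΣP(2001)·Q(2000) = 3×57 + 953×5 + 2×152 = 171 + 4765 + 304 = 5240
Index = 4225 / 5240 × 100 = 80.6298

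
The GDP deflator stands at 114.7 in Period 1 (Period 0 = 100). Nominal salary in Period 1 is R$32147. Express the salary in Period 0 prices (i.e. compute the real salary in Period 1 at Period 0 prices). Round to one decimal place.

Real = Nominal ÷ (Index/100) = 32147 ÷ (114.7/100)
     = 32147 ÷ 1.147 = 28027.0270

28027.0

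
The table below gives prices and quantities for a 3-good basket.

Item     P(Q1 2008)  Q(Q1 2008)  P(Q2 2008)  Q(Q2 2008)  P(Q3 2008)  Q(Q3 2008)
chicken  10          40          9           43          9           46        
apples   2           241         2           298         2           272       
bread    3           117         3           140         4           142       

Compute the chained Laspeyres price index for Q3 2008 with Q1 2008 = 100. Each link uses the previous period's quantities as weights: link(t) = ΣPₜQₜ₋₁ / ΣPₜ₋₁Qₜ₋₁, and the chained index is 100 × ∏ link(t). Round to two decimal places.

106.41

Link Q1 2008→Q2 2008:
ΣP(Q2 2008)Q(Q1 2008) = 9×40 + 2×241 + 3×117 = 360 + 482 + 351 = 1193
ΣP(Q1 2008)Q(Q1 2008) = 10×40 + 2×241 + 3×117 = 400 + 482 + 351 = 1233
link = 1193/1233 = 0.967559
Link Q2 2008→Q3 2008:
ΣP(Q3 2008)Q(Q2 2008) = 9×43 + 2×298 + 4×140 = 387 + 596 + 560 = 1543
ΣP(Q2 2008)Q(Q2 2008) = 9×43 + 2×298 + 3×140 = 387 + 596 + 420 = 1403
link = 1543/1403 = 1.099786
Chained index = 100 × 0.967559 × 1.099786 = 106.4108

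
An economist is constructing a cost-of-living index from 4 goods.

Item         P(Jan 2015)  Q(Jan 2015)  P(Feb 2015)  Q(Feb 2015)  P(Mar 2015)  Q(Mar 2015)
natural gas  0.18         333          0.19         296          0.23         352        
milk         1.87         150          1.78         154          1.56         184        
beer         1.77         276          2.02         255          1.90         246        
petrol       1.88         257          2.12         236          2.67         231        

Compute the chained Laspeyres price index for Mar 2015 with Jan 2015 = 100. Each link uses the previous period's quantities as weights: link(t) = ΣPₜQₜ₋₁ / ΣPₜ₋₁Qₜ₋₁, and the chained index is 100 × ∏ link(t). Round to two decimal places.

115.44

Link Jan 2015→Feb 2015:
ΣP(Feb 2015)Q(Jan 2015) = 0.19×333 + 1.78×150 + 2.02×276 + 2.12×257 = 63.27 + 267 + 557.52 + 544.84 = 1432.63
ΣP(Jan 2015)Q(Jan 2015) = 0.18×333 + 1.87×150 + 1.77×276 + 1.88×257 = 59.94 + 280.5 + 488.52 + 483.16 = 1312.12
link = 1432.63/1312.12 = 1.091844
Link Feb 2015→Mar 2015:
ΣP(Mar 2015)Q(Feb 2015) = 0.23×296 + 1.56×154 + 1.90×255 + 2.67×236 = 68.08 + 240.24 + 484.5 + 630.12 = 1422.94
ΣP(Feb 2015)Q(Feb 2015) = 0.19×296 + 1.78×154 + 2.02×255 + 2.12×236 = 56.24 + 274.12 + 515.1 + 500.32 = 1345.78
link = 1422.94/1345.78 = 1.057335
Chained index = 100 × 1.091844 × 1.057335 = 115.4444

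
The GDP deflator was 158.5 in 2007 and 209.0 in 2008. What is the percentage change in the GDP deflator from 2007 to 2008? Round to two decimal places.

Change = (209.0 − 158.5) / 158.5 × 100
       = 50.5 / 158.5 × 100 = 31.8612%

31.86%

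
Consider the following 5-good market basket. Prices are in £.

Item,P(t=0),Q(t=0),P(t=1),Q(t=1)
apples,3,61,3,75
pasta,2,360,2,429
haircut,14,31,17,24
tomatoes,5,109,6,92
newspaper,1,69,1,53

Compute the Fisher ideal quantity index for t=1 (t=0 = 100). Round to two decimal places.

Laspeyres component (base-period weights):
ΣP(t=0)Q(t=1) = 3×75 + 2×429 + 14×24 + 5×92 + 1×53 = 225 + 858 + 336 + 460 + 53 = 1932
ΣP(t=0)Q(t=0) = 3×61 + 2×360 + 14×31 + 5×109 + 1×69 = 183 + 720 + 434 + 545 + 69 = 1951
L = 1932 / 1951 × 100 = 99.0261
Paasche component (current-period weights):
ΣP(t=1)Q(t=1) = 3×75 + 2×429 + 17×24 + 6×92 + 1×53 = 225 + 858 + 408 + 552 + 53 = 2096
ΣP(t=1)Q(t=0) = 3×61 + 2×360 + 17×31 + 6×109 + 1×69 = 183 + 720 + 527 + 654 + 69 = 2153
P = 2096 / 2153 × 100 = 97.3525
Fisher = √(L × P) = √(99.0261 × 97.3525) = 98.1858

98.19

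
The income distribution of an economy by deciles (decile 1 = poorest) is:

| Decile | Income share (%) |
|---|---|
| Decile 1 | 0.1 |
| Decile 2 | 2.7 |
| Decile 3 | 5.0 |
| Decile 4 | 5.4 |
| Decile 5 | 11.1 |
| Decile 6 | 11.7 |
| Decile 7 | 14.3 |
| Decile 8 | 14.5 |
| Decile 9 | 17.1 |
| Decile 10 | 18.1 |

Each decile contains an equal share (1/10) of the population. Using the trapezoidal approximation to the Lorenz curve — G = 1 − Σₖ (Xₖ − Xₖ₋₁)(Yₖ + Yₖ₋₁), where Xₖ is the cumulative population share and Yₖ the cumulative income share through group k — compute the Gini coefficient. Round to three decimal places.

0.338

Cumulative income shares Yₖ: 0.0010, 0.0280, 0.0780, 0.1320, 0.2430, 0.3600, 0.5030, 0.6480, 0.8190, 1.0000
Σ (Xₖ−Xₖ₋₁)(Yₖ+Yₖ₋₁) = (1/10)(0.0010+0.0000) + (1/10)(0.0280+0.0010) + (1/10)(0.0780+0.0280) + (1/10)(0.1320+0.0780) + (1/10)(0.2430+0.1320) + (1/10)(0.3600+0.2430) + (1/10)(0.5030+0.3600) + (1/10)(0.6480+0.5030) + (1/10)(0.8190+0.6480) + (1/10)(1.0000+0.8190)
  = 0.0001 + 0.0029 + 0.0106 + 0.0210 + 0.0375 + 0.0603 + 0.0863 + 0.1151 + 0.1467 + 0.1819 = 0.6624
G = 1 − 0.6624 = 0.3376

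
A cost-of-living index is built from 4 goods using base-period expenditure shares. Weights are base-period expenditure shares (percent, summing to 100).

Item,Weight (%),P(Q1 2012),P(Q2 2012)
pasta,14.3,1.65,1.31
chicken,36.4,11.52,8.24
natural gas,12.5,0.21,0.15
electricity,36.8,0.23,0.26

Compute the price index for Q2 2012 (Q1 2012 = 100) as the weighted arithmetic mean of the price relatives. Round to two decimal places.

87.92

pasta: 14.3 × (1.31/1.65) = 14.3 × 0.793939 = 11.3533
chicken: 36.4 × (8.24/11.52) = 36.4 × 0.715278 = 26.0361
natural gas: 12.5 × (0.15/0.21) = 12.5 × 0.714286 = 8.9286
electricity: 36.8 × (0.26/0.23) = 36.8 × 1.130435 = 41.6000
Index = Σ wᵢ·(p₁ᵢ/p₀ᵢ) = 11.3533 + 26.0361 + 8.9286 + 41.6000 = 87.9180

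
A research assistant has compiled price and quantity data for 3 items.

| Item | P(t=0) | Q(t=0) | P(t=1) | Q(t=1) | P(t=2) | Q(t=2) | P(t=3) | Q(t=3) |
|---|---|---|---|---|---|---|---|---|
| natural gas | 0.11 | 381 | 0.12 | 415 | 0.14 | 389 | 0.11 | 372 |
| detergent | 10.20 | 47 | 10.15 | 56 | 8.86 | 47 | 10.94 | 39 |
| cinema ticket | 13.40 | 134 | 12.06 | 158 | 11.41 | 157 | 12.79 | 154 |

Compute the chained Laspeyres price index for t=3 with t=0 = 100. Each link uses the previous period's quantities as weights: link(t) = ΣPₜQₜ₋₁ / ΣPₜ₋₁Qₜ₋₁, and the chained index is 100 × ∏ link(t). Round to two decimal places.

Link t=0→t=1:
ΣP(t=1)Q(t=0) = 0.12×381 + 10.15×47 + 12.06×134 = 45.72 + 477.05 + 1616.04 = 2138.81
ΣP(t=0)Q(t=0) = 0.11×381 + 10.20×47 + 13.40×134 = 41.91 + 479.4 + 1795.6 = 2316.91
link = 2138.81/2316.91 = 0.923130
Link t=1→t=2:
ΣP(t=2)Q(t=1) = 0.14×415 + 8.86×56 + 11.41×158 = 58.1 + 496.16 + 1802.78 = 2357.04
ΣP(t=1)Q(t=1) = 0.12×415 + 10.15×56 + 12.06×158 = 49.8 + 568.4 + 1905.48 = 2523.68
link = 2357.04/2523.68 = 0.933969
Link t=2→t=3:
ΣP(t=3)Q(t=2) = 0.11×389 + 10.94×47 + 12.79×157 = 42.79 + 514.18 + 2008.03 = 2565
ΣP(t=2)Q(t=2) = 0.14×389 + 8.86×47 + 11.41×157 = 54.46 + 416.42 + 1791.37 = 2262.25
link = 2565/2262.25 = 1.133827
Chained index = 100 × 0.923130 × 0.933969 × 1.133827 = 97.7558

97.76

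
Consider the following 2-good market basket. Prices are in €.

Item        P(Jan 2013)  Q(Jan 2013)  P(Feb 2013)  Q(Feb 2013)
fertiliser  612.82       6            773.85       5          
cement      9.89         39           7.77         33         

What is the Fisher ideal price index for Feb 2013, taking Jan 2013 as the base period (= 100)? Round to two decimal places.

Laspeyres component (base-period weights):
ΣP(Feb 2013)Q(Jan 2013) = 773.85×6 + 7.77×39 = 4643.1 + 303.03 = 4946.13
ΣP(Jan 2013)Q(Jan 2013) = 612.82×6 + 9.89×39 = 3676.92 + 385.71 = 4062.63
L = 4946.13 / 4062.63 × 100 = 121.7470
Paasche component (current-period weights):
ΣP(Feb 2013)Q(Feb 2013) = 773.85×5 + 7.77×33 = 3869.25 + 256.41 = 4125.66
ΣP(Jan 2013)Q(Feb 2013) = 612.82×5 + 9.89×33 = 3064.1 + 326.37 = 3390.47
P = 4125.66 / 3390.47 × 100 = 121.6840
Fisher = √(L × P) = √(121.7470 × 121.6840) = 121.7155

121.72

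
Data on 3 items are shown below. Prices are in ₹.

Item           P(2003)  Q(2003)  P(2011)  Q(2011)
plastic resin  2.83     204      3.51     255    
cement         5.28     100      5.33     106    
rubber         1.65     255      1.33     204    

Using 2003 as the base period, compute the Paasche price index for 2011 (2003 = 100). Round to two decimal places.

Paasche price index uses current-period quantities as weights.
ΣP(2011)·Q(2011) = 3.51×255 + 5.33×106 + 1.33×204 = 895.05 + 564.98 + 271.32 = 1731.35
ΣP(2003)·Q(2011) = 2.83×255 + 5.28×106 + 1.65×204 = 721.65 + 559.68 + 336.6 = 1617.93
Index = 1731.35 / 1617.93 × 100 = 107.0102

107.01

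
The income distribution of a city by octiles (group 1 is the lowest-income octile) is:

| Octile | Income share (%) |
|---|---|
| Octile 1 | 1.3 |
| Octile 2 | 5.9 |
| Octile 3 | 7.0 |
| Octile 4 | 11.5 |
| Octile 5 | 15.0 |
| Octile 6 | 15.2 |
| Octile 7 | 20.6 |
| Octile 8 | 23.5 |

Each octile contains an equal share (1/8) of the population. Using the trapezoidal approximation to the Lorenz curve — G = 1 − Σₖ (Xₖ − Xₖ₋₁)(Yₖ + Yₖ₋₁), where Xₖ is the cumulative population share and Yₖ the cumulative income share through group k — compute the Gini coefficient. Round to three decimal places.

0.321

Cumulative income shares Yₖ: 0.0130, 0.0720, 0.1420, 0.2570, 0.4070, 0.5590, 0.7650, 1.0000
Σ (Xₖ−Xₖ₋₁)(Yₖ+Yₖ₋₁) = (1/8)(0.0130+0.0000) + (1/8)(0.0720+0.0130) + (1/8)(0.1420+0.0720) + (1/8)(0.2570+0.1420) + (1/8)(0.4070+0.2570) + (1/8)(0.5590+0.4070) + (1/8)(0.7650+0.5590) + (1/8)(1.0000+0.7650)
  = 0.0016 + 0.0106 + 0.0268 + 0.0499 + 0.0830 + 0.1208 + 0.1655 + 0.2206 = 0.6788
G = 1 − 0.6788 = 0.3212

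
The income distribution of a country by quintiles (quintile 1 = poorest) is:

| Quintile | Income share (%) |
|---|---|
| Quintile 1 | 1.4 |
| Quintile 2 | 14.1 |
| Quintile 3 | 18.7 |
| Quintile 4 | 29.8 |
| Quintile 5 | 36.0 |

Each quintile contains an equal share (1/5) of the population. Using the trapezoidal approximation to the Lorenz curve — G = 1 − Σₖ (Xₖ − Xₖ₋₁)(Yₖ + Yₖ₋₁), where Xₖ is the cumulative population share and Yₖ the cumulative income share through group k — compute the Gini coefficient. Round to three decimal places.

0.340

Cumulative income shares Yₖ: 0.0140, 0.1550, 0.3420, 0.6400, 1.0000
Σ (Xₖ−Xₖ₋₁)(Yₖ+Yₖ₋₁) = (1/5)(0.0140+0.0000) + (1/5)(0.1550+0.0140) + (1/5)(0.3420+0.1550) + (1/5)(0.6400+0.3420) + (1/5)(1.0000+0.6400)
  = 0.0028 + 0.0338 + 0.0994 + 0.1964 + 0.3280 = 0.6604
G = 1 − 0.6604 = 0.3396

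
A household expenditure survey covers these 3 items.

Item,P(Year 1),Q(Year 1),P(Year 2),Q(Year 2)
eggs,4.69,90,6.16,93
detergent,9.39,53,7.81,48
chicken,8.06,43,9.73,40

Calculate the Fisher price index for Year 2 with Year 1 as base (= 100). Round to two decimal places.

Laspeyres component (base-period weights):
ΣP(Year 2)Q(Year 1) = 6.16×90 + 7.81×53 + 9.73×43 = 554.4 + 413.93 + 418.39 = 1386.72
ΣP(Year 1)Q(Year 1) = 4.69×90 + 9.39×53 + 8.06×43 = 422.1 + 497.67 + 346.58 = 1266.35
L = 1386.72 / 1266.35 × 100 = 109.5053
Paasche component (current-period weights):
ΣP(Year 2)Q(Year 2) = 6.16×93 + 7.81×48 + 9.73×40 = 572.88 + 374.88 + 389.2 = 1336.96
ΣP(Year 1)Q(Year 2) = 4.69×93 + 9.39×48 + 8.06×40 = 436.17 + 450.72 + 322.4 = 1209.29
P = 1336.96 / 1209.29 × 100 = 110.5574
Fisher = √(L × P) = √(109.5053 × 110.5574) = 110.0301

110.03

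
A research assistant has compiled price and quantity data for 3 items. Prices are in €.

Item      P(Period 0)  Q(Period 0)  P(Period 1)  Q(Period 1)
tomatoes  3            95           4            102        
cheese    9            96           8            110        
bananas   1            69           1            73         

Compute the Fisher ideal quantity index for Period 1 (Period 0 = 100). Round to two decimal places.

112.11

Laspeyres component (base-period weights):
ΣP(Period 0)Q(Period 1) = 3×102 + 9×110 + 1×73 = 306 + 990 + 73 = 1369
ΣP(Period 0)Q(Period 0) = 3×95 + 9×96 + 1×69 = 285 + 864 + 69 = 1218
L = 1369 / 1218 × 100 = 112.3974
Paasche component (current-period weights):
ΣP(Period 1)Q(Period 1) = 4×102 + 8×110 + 1×73 = 408 + 880 + 73 = 1361
ΣP(Period 1)Q(Period 0) = 4×95 + 8×96 + 1×69 = 380 + 768 + 69 = 1217
P = 1361 / 1217 × 100 = 111.8324
Fisher = √(L × P) = √(112.3974 × 111.8324) = 112.1145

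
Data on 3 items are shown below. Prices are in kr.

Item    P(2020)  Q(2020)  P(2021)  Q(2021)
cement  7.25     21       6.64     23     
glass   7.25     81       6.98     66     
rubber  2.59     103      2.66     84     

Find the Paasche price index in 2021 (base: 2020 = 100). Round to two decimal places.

96.99

Paasche price index uses current-period quantities as weights.
ΣP(2021)·Q(2021) = 6.64×23 + 6.98×66 + 2.66×84 = 152.72 + 460.68 + 223.44 = 836.84
ΣP(2020)·Q(2021) = 7.25×23 + 7.25×66 + 2.59×84 = 166.75 + 478.5 + 217.56 = 862.81
Index = 836.84 / 862.81 × 100 = 96.9901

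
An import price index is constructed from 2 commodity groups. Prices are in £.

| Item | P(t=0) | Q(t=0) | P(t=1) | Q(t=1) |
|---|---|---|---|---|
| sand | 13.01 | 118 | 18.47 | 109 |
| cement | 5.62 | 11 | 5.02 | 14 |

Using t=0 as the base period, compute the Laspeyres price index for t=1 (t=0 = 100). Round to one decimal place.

139.9

Laspeyres price index uses base-period quantities as weights.
ΣP(t=1)·Q(t=0) = 18.47×118 + 5.02×11 = 2179.46 + 55.22 = 2234.68
ΣP(t=0)·Q(t=0) = 13.01×118 + 5.62×11 = 1535.18 + 61.82 = 1597
Index = 2234.68 / 1597 × 100 = 139.9299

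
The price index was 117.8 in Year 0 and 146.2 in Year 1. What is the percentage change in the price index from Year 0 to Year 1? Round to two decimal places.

Change = (146.2 − 117.8) / 117.8 × 100
       = 28.4 / 117.8 × 100 = 24.1087%

24.11%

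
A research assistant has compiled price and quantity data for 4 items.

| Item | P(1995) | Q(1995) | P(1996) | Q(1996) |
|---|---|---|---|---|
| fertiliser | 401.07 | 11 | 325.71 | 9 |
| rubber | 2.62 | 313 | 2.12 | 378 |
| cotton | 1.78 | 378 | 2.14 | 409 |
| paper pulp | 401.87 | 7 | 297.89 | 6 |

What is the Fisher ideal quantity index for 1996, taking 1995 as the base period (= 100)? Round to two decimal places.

Laspeyres component (base-period weights):
ΣP(1995)Q(1996) = 401.07×9 + 2.62×378 + 1.78×409 + 401.87×6 = 3609.63 + 990.36 + 728.02 + 2411.22 = 7739.23
ΣP(1995)Q(1995) = 401.07×11 + 2.62×313 + 1.78×378 + 401.87×7 = 4411.77 + 820.06 + 672.84 + 2813.09 = 8717.76
L = 7739.23 / 8717.76 × 100 = 88.7754
Paasche component (current-period weights):
ΣP(1996)Q(1996) = 325.71×9 + 2.12×378 + 2.14×409 + 297.89×6 = 2931.39 + 801.36 + 875.26 + 1787.34 = 6395.35
ΣP(1996)Q(1995) = 325.71×11 + 2.12×313 + 2.14×378 + 297.89×7 = 3582.81 + 663.56 + 808.92 + 2085.23 = 7140.52
P = 6395.35 / 7140.52 × 100 = 89.5642
Fisher = √(L × P) = √(88.7754 × 89.5642) = 89.1690

89.17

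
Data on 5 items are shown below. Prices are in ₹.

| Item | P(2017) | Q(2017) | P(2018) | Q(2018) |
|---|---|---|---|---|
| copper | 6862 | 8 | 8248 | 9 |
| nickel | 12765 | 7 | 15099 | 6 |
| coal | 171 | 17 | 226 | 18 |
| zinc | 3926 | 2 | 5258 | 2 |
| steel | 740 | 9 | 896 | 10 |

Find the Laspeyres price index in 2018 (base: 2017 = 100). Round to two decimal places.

Laspeyres price index uses base-period quantities as weights.
ΣP(2018)·Q(2017) = 8248×8 + 15099×7 + 226×17 + 5258×2 + 896×9 = 65984 + 105693 + 3842 + 10516 + 8064 = 194099
ΣP(2017)·Q(2017) = 6862×8 + 12765×7 + 171×17 + 3926×2 + 740×9 = 54896 + 89355 + 2907 + 7852 + 6660 = 161670
Index = 194099 / 161670 × 100 = 120.0588

120.06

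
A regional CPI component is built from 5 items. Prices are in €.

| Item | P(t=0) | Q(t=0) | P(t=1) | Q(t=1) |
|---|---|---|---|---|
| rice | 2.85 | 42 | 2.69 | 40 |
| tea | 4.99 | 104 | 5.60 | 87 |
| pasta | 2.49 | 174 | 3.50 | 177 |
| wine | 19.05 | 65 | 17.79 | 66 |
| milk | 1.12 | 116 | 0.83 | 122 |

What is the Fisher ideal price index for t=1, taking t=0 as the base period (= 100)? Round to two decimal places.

Laspeyres component (base-period weights):
ΣP(t=1)Q(t=0) = 2.69×42 + 5.60×104 + 3.50×174 + 17.79×65 + 0.83×116 = 112.98 + 582.4 + 609 + 1156.35 + 96.28 = 2557.01
ΣP(t=0)Q(t=0) = 2.85×42 + 4.99×104 + 2.49×174 + 19.05×65 + 1.12×116 = 119.7 + 518.96 + 433.26 + 1238.25 + 129.92 = 2440.09
L = 2557.01 / 2440.09 × 100 = 104.7916
Paasche component (current-period weights):
ΣP(t=1)Q(t=1) = 2.69×40 + 5.60×87 + 3.50×177 + 17.79×66 + 0.83×122 = 107.6 + 487.2 + 619.5 + 1174.14 + 101.26 = 2489.7
ΣP(t=0)Q(t=1) = 2.85×40 + 4.99×87 + 2.49×177 + 19.05×66 + 1.12×122 = 114 + 434.13 + 440.73 + 1257.3 + 136.64 = 2382.8
P = 2489.7 / 2382.8 × 100 = 104.4863
Fisher = √(L × P) = √(104.7916 × 104.4863) = 104.6389

104.64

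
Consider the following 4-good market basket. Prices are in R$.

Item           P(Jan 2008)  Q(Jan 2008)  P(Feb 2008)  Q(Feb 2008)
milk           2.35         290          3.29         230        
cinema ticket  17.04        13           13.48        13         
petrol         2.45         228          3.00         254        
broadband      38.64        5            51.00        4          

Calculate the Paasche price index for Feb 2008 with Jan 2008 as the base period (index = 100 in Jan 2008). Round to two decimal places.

Paasche price index uses current-period quantities as weights.
ΣP(Feb 2008)·Q(Feb 2008) = 3.29×230 + 13.48×13 + 3.00×254 + 51.00×4 = 756.7 + 175.24 + 762 + 204 = 1897.94
ΣP(Jan 2008)·Q(Feb 2008) = 2.35×230 + 17.04×13 + 2.45×254 + 38.64×4 = 540.5 + 221.52 + 622.3 + 154.56 = 1538.88
Index = 1897.94 / 1538.88 × 100 = 123.3326

123.33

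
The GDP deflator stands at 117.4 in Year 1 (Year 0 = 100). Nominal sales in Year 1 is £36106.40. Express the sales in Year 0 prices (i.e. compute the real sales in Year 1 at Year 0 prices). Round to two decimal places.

30755.03

Real = Nominal ÷ (Index/100) = 36106.40 ÷ (117.4/100)
     = 36106.40 ÷ 1.174 = 30755.0256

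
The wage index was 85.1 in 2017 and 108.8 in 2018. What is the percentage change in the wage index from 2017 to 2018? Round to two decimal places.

27.85%

Change = (108.8 − 85.1) / 85.1 × 100
       = 23.7 / 85.1 × 100 = 27.8496%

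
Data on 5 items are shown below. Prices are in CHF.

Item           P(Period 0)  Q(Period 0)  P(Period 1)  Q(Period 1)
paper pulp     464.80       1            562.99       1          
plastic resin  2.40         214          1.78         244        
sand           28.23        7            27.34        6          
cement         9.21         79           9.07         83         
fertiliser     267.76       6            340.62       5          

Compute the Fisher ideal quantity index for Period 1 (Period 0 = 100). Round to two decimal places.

Laspeyres component (base-period weights):
ΣP(Period 0)Q(Period 1) = 464.80×1 + 2.40×244 + 28.23×6 + 9.21×83 + 267.76×5 = 464.8 + 585.6 + 169.38 + 764.43 + 1338.8 = 3323.01
ΣP(Period 0)Q(Period 0) = 464.80×1 + 2.40×214 + 28.23×7 + 9.21×79 + 267.76×6 = 464.8 + 513.6 + 197.61 + 727.59 + 1606.56 = 3510.16
L = 3323.01 / 3510.16 × 100 = 94.6683
Paasche component (current-period weights):
ΣP(Period 1)Q(Period 1) = 562.99×1 + 1.78×244 + 27.34×6 + 9.07×83 + 340.62×5 = 562.99 + 434.32 + 164.04 + 752.81 + 1703.1 = 3617.26
ΣP(Period 1)Q(Period 0) = 562.99×1 + 1.78×214 + 27.34×7 + 9.07×79 + 340.62×6 = 562.99 + 380.92 + 191.38 + 716.53 + 2043.72 = 3895.54
P = 3617.26 / 3895.54 × 100 = 92.8564
Fisher = √(L × P) = √(94.6683 × 92.8564) = 93.7580

93.76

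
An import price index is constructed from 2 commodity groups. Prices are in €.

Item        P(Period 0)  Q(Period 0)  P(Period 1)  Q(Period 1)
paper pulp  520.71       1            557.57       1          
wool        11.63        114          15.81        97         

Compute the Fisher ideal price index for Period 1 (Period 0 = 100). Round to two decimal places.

Laspeyres component (base-period weights):
ΣP(Period 1)Q(Period 0) = 557.57×1 + 15.81×114 = 557.57 + 1802.34 = 2359.91
ΣP(Period 0)Q(Period 0) = 520.71×1 + 11.63×114 = 520.71 + 1325.82 = 1846.53
L = 2359.91 / 1846.53 × 100 = 127.8024
Paasche component (current-period weights):
ΣP(Period 1)Q(Period 1) = 557.57×1 + 15.81×97 = 557.57 + 1533.57 = 2091.14
ΣP(Period 0)Q(Period 1) = 520.71×1 + 11.63×97 = 520.71 + 1128.11 = 1648.82
P = 2091.14 / 1648.82 × 100 = 126.8265
Fisher = √(L × P) = √(127.8024 × 126.8265) = 127.3135

127.31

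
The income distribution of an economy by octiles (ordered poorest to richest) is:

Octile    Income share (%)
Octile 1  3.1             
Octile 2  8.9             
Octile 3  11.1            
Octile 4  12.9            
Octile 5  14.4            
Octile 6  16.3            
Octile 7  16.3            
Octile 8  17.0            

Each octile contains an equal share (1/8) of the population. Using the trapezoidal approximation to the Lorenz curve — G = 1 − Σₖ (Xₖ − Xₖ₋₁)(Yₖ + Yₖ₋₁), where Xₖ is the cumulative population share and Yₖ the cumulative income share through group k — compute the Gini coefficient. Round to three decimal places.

0.189

Cumulative income shares Yₖ: 0.0310, 0.1200, 0.2310, 0.3600, 0.5040, 0.6670, 0.8300, 1.0000
Σ (Xₖ−Xₖ₋₁)(Yₖ+Yₖ₋₁) = (1/8)(0.0310+0.0000) + (1/8)(0.1200+0.0310) + (1/8)(0.2310+0.1200) + (1/8)(0.3600+0.2310) + (1/8)(0.5040+0.3600) + (1/8)(0.6670+0.5040) + (1/8)(0.8300+0.6670) + (1/8)(1.0000+0.8300)
  = 0.0039 + 0.0189 + 0.0439 + 0.0739 + 0.1080 + 0.1464 + 0.1871 + 0.2288 = 0.8108
G = 1 − 0.8108 = 0.1892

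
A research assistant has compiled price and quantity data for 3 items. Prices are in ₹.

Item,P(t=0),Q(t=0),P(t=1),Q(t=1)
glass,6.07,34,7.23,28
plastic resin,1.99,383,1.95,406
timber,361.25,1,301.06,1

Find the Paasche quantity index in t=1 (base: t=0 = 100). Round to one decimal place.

Paasche quantity index uses current-period prices as weights.
ΣP(t=1)·Q(t=1) = 7.23×28 + 1.95×406 + 301.06×1 = 202.44 + 791.7 + 301.06 = 1295.2
ΣP(t=1)·Q(t=0) = 7.23×34 + 1.95×383 + 301.06×1 = 245.82 + 746.85 + 301.06 = 1293.73
Index = 1295.2 / 1293.73 × 100 = 100.1136

100.1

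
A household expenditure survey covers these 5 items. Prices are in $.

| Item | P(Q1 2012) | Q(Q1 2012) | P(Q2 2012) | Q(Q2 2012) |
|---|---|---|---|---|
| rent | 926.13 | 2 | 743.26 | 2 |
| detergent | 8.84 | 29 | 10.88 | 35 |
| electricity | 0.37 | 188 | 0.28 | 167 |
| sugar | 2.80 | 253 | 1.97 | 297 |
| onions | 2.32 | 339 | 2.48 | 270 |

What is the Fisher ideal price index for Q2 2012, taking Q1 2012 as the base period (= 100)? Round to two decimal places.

86.51

Laspeyres component (base-period weights):
ΣP(Q2 2012)Q(Q1 2012) = 743.26×2 + 10.88×29 + 0.28×188 + 1.97×253 + 2.48×339 = 1486.52 + 315.52 + 52.64 + 498.41 + 840.72 = 3193.81
ΣP(Q1 2012)Q(Q1 2012) = 926.13×2 + 8.84×29 + 0.37×188 + 2.80×253 + 2.32×339 = 1852.26 + 256.36 + 69.56 + 708.4 + 786.48 = 3673.06
L = 3193.81 / 3673.06 × 100 = 86.9523
Paasche component (current-period weights):
ΣP(Q2 2012)Q(Q2 2012) = 743.26×2 + 10.88×35 + 0.28×167 + 1.97×297 + 2.48×270 = 1486.52 + 380.8 + 46.76 + 585.09 + 669.6 = 3168.77
ΣP(Q1 2012)Q(Q2 2012) = 926.13×2 + 8.84×35 + 0.37×167 + 2.80×297 + 2.32×270 = 1852.26 + 309.4 + 61.79 + 831.6 + 626.4 = 3681.45
P = 3168.77 / 3681.45 × 100 = 86.0740
Fisher = √(L × P) = √(86.9523 × 86.0740) = 86.5120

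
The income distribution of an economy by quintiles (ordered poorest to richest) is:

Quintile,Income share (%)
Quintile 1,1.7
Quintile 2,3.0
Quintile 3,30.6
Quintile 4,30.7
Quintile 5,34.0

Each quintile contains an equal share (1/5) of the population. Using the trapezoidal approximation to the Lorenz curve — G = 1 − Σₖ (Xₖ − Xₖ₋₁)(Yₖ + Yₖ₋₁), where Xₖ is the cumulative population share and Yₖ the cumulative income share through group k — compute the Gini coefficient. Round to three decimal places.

0.369

Cumulative income shares Yₖ: 0.0170, 0.0470, 0.3530, 0.6600, 1.0000
Σ (Xₖ−Xₖ₋₁)(Yₖ+Yₖ₋₁) = (1/5)(0.0170+0.0000) + (1/5)(0.0470+0.0170) + (1/5)(0.3530+0.0470) + (1/5)(0.6600+0.3530) + (1/5)(1.0000+0.6600)
  = 0.0034 + 0.0128 + 0.0800 + 0.2026 + 0.3320 = 0.6308
G = 1 − 0.6308 = 0.3692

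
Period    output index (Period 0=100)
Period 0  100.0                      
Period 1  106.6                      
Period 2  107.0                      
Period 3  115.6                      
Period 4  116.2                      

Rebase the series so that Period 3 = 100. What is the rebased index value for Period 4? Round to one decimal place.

Rebased(Period 4) = 116.2 / 115.6 × 100 = 100.5190

100.5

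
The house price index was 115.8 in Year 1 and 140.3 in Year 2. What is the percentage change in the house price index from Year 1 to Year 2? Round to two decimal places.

Change = (140.3 − 115.8) / 115.8 × 100
       = 24.5 / 115.8 × 100 = 21.1572%

21.16%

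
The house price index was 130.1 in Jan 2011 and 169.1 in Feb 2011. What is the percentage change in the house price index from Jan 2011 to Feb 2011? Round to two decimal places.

Change = (169.1 − 130.1) / 130.1 × 100
       = 39.0 / 130.1 × 100 = 29.9769%

29.98%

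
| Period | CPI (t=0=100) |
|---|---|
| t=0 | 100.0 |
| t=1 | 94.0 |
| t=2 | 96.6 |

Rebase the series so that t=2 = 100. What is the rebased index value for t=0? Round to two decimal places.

103.52

Rebased(t=0) = 100.0 / 96.6 × 100 = 103.5197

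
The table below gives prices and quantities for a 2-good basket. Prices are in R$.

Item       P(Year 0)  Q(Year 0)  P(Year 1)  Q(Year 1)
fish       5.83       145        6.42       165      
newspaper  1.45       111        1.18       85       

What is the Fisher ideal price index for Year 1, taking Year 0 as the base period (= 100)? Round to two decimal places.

106.19

Laspeyres component (base-period weights):
ΣP(Year 1)Q(Year 0) = 6.42×145 + 1.18×111 = 930.9 + 130.98 = 1061.88
ΣP(Year 0)Q(Year 0) = 5.83×145 + 1.45×111 = 845.35 + 160.95 = 1006.3
L = 1061.88 / 1006.3 × 100 = 105.5232
Paasche component (current-period weights):
ΣP(Year 1)Q(Year 1) = 6.42×165 + 1.18×85 = 1059.3 + 100.3 = 1159.6
ΣP(Year 0)Q(Year 1) = 5.83×165 + 1.45×85 = 961.95 + 123.25 = 1085.2
P = 1159.6 / 1085.2 × 100 = 106.8559
Fisher = √(L × P) = √(105.5232 × 106.8559) = 106.1875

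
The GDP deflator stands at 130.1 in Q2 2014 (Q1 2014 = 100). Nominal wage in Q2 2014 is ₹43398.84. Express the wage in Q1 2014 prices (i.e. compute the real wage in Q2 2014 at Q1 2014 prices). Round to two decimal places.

Real = Nominal ÷ (Index/100) = 43398.84 ÷ (130.1/100)
     = 43398.84 ÷ 1.301 = 33358.0630

33358.06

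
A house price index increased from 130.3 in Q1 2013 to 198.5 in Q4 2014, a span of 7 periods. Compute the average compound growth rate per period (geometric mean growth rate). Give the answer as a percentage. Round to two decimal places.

6.20%

Growth factor = (198.5/130.3)^(1/7) = (1.523408)^(1/7) = 1.061981
Growth rate = 1.061981 − 1 = 0.061981 = 6.1981%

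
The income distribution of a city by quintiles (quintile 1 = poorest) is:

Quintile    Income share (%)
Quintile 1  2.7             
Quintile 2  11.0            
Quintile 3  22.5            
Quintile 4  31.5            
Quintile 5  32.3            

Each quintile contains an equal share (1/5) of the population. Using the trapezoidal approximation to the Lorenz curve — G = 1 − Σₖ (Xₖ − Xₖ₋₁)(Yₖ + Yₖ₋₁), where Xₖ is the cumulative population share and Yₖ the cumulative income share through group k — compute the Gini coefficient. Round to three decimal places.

0.319

Cumulative income shares Yₖ: 0.0270, 0.1370, 0.3620, 0.6770, 1.0000
Σ (Xₖ−Xₖ₋₁)(Yₖ+Yₖ₋₁) = (1/5)(0.0270+0.0000) + (1/5)(0.1370+0.0270) + (1/5)(0.3620+0.1370) + (1/5)(0.6770+0.3620) + (1/5)(1.0000+0.6770)
  = 0.0054 + 0.0328 + 0.0998 + 0.2078 + 0.3354 = 0.6812
G = 1 − 0.6812 = 0.3188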